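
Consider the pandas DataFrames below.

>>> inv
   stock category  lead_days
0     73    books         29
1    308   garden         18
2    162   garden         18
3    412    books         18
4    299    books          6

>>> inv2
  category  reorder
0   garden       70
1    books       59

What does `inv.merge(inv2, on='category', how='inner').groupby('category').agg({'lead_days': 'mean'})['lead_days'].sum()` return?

merge on 'category' (how='inner') → 5 rows:
   stock category  lead_days  reorder
0     73    books         29       59
1    308   garden         18       70
2    162   garden         18       70
3    412    books         18       59
4    299    books          6       59
group by category, mean of lead_days:
          lead_days
category           
books     17.666667
garden    18.000000
Reading off the sum of column 'lead_days', we get 35.6666666667.

35.6666666667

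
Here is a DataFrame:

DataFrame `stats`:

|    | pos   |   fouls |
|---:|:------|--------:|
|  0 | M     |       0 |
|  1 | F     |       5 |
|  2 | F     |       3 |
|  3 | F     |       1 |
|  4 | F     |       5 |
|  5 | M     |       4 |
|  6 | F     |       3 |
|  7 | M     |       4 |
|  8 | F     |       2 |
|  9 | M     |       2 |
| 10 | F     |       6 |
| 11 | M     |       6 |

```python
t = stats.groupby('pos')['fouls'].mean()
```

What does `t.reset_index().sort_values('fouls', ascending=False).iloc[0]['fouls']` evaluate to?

group by pos, mean of fouls:
pos
F    3.571429
M    3.200000
Name: fouls, dtype: float64
reset_index():
  pos     fouls
0   F  3.571429
1   M  3.200000
sort by fouls descending:
  pos     fouls
0   F  3.571429
1   M  3.200000
Then the value at position 0, column 'fouls': 3.57142857143

3.57142857143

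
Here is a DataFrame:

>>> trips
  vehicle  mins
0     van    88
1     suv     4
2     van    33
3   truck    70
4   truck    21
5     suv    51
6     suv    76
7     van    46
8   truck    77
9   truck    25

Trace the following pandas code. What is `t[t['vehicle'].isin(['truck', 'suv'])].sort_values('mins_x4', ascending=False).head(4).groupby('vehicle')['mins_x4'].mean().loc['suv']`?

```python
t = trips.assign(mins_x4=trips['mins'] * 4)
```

add column mins_x4 = trips['mins'] * 4:
  vehicle  mins  mins_x4
0     van    88      352
1     suv     4       16
2     van    33      132
3   truck    70      280
4   truck    21       84
5     suv    51      204
6     suv    76      304
7     van    46      184
8   truck    77      308
9   truck    25      100
filter rows where vehicle in ['truck', 'suv']:
  vehicle  mins  mins_x4
1     suv     4       16
3   truck    70      280
4   truck    21       84
5     suv    51      204
6     suv    76      304
8   truck    77      308
9   truck    25      100
sort by mins_x4 descending:
  vehicle  mins  mins_x4
8   truck    77      308
6     suv    76      304
3   truck    70      280
5     suv    51      204
9   truck    25      100
4   truck    21       84
1     suv     4       16
take first 4 rows:
  vehicle  mins  mins_x4
8   truck    77      308
6     suv    76      304
3   truck    70      280
5     suv    51      204
group by vehicle, mean of mins_x4:
vehicle
suv      254.0
truck    294.0
Name: mins_x4, dtype: float64
The value at index 'suv' is 254.0.

254.0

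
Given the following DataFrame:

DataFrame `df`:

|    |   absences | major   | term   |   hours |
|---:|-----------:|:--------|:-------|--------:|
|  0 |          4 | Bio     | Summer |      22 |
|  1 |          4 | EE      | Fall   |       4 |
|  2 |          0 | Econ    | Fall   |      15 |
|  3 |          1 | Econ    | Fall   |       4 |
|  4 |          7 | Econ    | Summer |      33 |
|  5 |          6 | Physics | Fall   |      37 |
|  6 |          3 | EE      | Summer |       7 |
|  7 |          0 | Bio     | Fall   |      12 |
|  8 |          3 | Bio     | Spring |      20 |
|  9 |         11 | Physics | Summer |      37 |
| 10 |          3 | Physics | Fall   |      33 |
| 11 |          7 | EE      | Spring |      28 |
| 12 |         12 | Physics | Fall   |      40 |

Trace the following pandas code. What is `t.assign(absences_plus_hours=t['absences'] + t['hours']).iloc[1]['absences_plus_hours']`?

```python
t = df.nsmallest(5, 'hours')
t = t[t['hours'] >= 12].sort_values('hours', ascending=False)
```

take 5 rows with smallest hours:
   absences major    term  hours
1         4    EE    Fall      4
3         1  Econ    Fall      4
6         3    EE  Summer      7
7         0   Bio    Fall     12
2         0  Econ    Fall     15
filter rows where hours >= 12:
   absences major  term  hours
7         0   Bio  Fall     12
2         0  Econ  Fall     15
sort by hours descending:
   absences major  term  hours
2         0  Econ  Fall     15
7         0   Bio  Fall     12
add column absences_plus_hours = t['absences'] + t['hours']:
   absences major  term  hours  absences_plus_hours
2         0  Econ  Fall     15                   15
7         0   Bio  Fall     12                   12
Hence 12.

12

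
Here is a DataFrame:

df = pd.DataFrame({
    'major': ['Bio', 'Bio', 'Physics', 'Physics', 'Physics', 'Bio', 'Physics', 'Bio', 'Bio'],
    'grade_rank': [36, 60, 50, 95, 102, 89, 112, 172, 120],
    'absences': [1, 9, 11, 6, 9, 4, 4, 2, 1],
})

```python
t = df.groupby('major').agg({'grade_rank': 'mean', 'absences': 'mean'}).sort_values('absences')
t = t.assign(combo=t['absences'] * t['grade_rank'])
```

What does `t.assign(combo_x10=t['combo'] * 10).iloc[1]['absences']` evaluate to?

group by major: mean(grade_rank), mean(absences):
         grade_rank  absences
major                        
Bio           95.40       3.4
Physics       89.75       7.5
sort by absences:
         grade_rank  absences
major                        
Bio           95.40       3.4
Physics       89.75       7.5
add column combo = t['absences'] * t['grade_rank']:
         grade_rank  absences    combo
major                                 
Bio           95.40       3.4  324.360
Physics       89.75       7.5  673.125
add column combo_x10 = t['combo'] * 10:
         grade_rank  absences    combo  combo_x10
major                                            
Bio           95.40       3.4  324.360    3243.60
Physics       89.75       7.5  673.125    6731.25
Hence 7.5.

7.5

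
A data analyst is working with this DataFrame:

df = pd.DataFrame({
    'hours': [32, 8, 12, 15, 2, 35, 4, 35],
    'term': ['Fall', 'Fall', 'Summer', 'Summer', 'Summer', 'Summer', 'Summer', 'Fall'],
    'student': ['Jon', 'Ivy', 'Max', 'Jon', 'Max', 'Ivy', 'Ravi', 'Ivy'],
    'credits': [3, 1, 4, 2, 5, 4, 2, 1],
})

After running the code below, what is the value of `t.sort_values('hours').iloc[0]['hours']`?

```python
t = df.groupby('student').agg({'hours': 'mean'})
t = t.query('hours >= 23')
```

group by student, mean of hours:
         hours
student       
Ivy       26.0
Jon       23.5
Max        7.0
Ravi       4.0
filter rows where hours >= 23:
         hours
student       
Ivy       26.0
Jon       23.5
sort by hours:
         hours
student       
Jon       23.5
Ivy       26.0

23.5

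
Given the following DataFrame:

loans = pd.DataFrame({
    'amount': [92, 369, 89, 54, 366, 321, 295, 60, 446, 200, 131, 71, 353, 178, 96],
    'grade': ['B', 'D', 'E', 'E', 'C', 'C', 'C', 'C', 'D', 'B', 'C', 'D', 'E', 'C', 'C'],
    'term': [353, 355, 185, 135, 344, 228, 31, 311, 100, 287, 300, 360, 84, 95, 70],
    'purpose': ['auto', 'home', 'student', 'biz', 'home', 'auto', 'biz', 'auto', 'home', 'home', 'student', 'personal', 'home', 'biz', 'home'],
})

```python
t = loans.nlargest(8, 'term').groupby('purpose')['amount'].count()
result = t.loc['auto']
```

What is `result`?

3

take 8 rows with largest term:
    amount grade  term   purpose
11      71     D   360  personal
1      369     D   355      home
0       92     B   353      auto
4      366     C   344      home
7       60     C   311      auto
10     131     C   300   student
9      200     B   287      home
5      321     C   228      auto
group by purpose, count of amount:
purpose
auto        3
home        3
personal    1
student     1
Name: amount, dtype: int64
Reading off the value at index 'auto', we get 3.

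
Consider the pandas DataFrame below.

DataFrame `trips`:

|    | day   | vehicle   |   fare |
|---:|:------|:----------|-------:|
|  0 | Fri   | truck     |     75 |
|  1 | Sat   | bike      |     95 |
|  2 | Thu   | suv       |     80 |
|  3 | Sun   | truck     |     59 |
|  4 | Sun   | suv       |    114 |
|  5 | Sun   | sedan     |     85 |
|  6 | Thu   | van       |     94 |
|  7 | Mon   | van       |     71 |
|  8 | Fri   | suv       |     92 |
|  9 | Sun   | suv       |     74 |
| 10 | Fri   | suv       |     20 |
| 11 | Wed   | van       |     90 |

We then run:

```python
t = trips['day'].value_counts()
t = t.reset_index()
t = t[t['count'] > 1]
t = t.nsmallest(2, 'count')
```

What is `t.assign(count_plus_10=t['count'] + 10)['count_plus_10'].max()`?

13

value_counts of day:
day
Sun    4
Fri    3
Thu    2
Sat    1
Mon    1
Wed    1
Name: count, dtype: int64
reset_index():
   day  count
0  Sun      4
1  Fri      3
2  Thu      2
3  Sat      1
4  Mon      1
5  Wed      1
filter rows where count > 1:
   day  count
0  Sun      4
1  Fri      3
2  Thu      2
take 2 rows with smallest count:
   day  count
2  Thu      2
1  Fri      3
add column count_plus_10 = t['count'] + 10:
   day  count  count_plus_10
2  Thu      2             12
1  Fri      3             13
Taking the max of column 'count_plus_10' gives 13.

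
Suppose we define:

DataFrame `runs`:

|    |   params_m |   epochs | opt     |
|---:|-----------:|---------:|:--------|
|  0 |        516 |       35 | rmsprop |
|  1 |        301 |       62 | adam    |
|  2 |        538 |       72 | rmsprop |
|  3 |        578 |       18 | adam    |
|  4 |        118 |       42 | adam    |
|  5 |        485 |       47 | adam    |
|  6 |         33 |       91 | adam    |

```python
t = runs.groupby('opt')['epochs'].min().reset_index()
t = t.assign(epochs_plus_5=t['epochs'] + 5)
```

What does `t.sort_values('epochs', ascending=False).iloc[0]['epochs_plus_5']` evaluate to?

40

group by opt, min of epochs:
opt
adam       18
rmsprop    35
Name: epochs, dtype: int64
reset_index():
       opt  epochs
0     adam      18
1  rmsprop      35
add column epochs_plus_5 = t['epochs'] + 5:
       opt  epochs  epochs_plus_5
0     adam      18             23
1  rmsprop      35             40
sort by epochs descending:
       opt  epochs  epochs_plus_5
1  rmsprop      35             40
0     adam      18             23
value at position 0, column 'epochs_plus_5' → 40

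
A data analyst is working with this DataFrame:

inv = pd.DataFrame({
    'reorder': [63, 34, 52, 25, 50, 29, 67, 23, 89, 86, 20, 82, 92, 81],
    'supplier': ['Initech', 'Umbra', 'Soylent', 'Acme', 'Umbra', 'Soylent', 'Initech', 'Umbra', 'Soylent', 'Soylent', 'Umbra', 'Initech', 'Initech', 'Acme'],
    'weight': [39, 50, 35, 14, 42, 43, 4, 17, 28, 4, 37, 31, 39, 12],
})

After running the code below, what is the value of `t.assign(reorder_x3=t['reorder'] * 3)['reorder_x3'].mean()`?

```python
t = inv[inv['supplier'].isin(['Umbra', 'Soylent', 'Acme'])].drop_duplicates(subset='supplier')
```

111.0

filter rows where supplier in ['Umbra', 'Soylent', 'Acme']:
    reorder supplier  weight
1        34    Umbra      50
2        52  Soylent      35
3        25     Acme      14
4        50    Umbra      42
5        29  Soylent      43
7        23    Umbra      17
8        89  Soylent      28
9        86  Soylent       4
10       20    Umbra      37
13       81     Acme      12
drop duplicate supplier (keep=first):
   reorder supplier  weight
1       34    Umbra      50
2       52  Soylent      35
3       25     Acme      14
add column reorder_x3 = t['reorder'] * 3:
   reorder supplier  weight  reorder_x3
1       34    Umbra      50         102
2       52  Soylent      35         156
3       25     Acme      14          75
So mean() = 111.0.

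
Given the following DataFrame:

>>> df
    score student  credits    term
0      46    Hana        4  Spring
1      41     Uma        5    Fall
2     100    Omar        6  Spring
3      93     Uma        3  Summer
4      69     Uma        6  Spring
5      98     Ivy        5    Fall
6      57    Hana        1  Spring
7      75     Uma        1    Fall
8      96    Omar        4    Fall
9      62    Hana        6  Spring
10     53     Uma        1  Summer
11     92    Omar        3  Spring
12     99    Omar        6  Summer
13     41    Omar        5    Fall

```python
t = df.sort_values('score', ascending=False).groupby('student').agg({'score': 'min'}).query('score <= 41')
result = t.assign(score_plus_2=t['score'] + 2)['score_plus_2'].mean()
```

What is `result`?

sort by score descending:
    score student  credits    term
2     100    Omar        6  Spring
12     99    Omar        6  Summer
5      98     Ivy        5    Fall
8      96    Omar        4    Fall
3      93     Uma        3  Summer
11     92    Omar        3  Spring
7      75     Uma        1    Fall
4      69     Uma        6  Spring
9      62    Hana        6  Spring
6      57    Hana        1  Spring
10     53     Uma        1  Summer
0      46    Hana        4  Spring
1      41     Uma        5    Fall
13     41    Omar        5    Fall
group by student, min of score:
         score
student       
Hana        46
Ivy         98
Omar        41
Uma         41
filter rows where score <= 41:
         score
student       
Omar        41
Uma         41
add column score_plus_2 = t['score'] + 2:
         score  score_plus_2
student                     
Omar        41            43
Uma         41            43

43.0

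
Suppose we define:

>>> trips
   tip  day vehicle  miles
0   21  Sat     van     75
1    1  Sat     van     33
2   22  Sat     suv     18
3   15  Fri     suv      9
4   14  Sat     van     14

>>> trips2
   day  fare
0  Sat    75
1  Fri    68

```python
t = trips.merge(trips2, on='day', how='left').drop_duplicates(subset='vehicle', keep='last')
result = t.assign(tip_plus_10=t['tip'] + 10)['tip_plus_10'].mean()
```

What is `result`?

merge on 'day' (how='left') → 5 rows:
   tip  day vehicle  miles  fare
0   21  Sat     van     75    75
1    1  Sat     van     33    75
2   22  Sat     suv     18    75
3   15  Fri     suv      9    68
4   14  Sat     van     14    75
drop duplicate vehicle (keep=last):
   tip  day vehicle  miles  fare
3   15  Fri     suv      9    68
4   14  Sat     van     14    75
add column tip_plus_10 = t['tip'] + 10:
   tip  day vehicle  miles  fare  tip_plus_10
3   15  Fri     suv      9    68           25
4   14  Sat     van     14    75           24
Taking the mean of column 'tip_plus_10' gives 24.5.

24.5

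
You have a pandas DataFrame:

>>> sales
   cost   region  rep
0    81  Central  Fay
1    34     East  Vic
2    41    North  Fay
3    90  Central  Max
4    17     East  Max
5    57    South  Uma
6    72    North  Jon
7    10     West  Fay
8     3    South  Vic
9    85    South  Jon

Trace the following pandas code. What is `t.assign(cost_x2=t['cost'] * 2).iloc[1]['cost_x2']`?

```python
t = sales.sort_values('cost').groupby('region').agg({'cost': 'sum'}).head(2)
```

sort by cost:
   cost   region  rep
8     3    South  Vic
7    10     West  Fay
4    17     East  Max
1    34     East  Vic
2    41    North  Fay
5    57    South  Uma
6    72    North  Jon
0    81  Central  Fay
9    85    South  Jon
3    90  Central  Max
group by region, sum of cost:
         cost
region       
Central   171
East       51
North     113
South     145
West       10
take first 2 rows:
         cost
region       
Central   171
East       51
add column cost_x2 = t['cost'] * 2:
         cost  cost_x2
region                
Central   171      342
East       51      102
Finally, value at position 1, column 'cost_x2' = 102.

102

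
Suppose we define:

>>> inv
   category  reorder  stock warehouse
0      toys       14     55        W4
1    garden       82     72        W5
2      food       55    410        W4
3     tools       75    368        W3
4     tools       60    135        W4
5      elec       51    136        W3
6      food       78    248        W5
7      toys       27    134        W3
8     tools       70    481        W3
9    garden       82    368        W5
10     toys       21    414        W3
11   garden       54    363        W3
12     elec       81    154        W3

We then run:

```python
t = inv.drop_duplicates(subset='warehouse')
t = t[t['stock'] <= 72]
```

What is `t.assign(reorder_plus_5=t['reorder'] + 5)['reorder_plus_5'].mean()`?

53.0

drop duplicate warehouse (keep=first):
  category  reorder  stock warehouse
0     toys       14     55        W4
1   garden       82     72        W5
3    tools       75    368        W3
filter rows where stock <= 72:
  category  reorder  stock warehouse
0     toys       14     55        W4
1   garden       82     72        W5
add column reorder_plus_5 = t['reorder'] + 5:
  category  reorder  stock warehouse  reorder_plus_5
0     toys       14     55        W4              19
1   garden       82     72        W5              87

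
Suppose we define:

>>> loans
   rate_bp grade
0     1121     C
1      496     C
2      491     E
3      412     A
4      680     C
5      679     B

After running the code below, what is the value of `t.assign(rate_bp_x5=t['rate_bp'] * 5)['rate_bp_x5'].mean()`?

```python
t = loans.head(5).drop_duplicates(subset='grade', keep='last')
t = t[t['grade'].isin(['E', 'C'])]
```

take first 5 rows:
   rate_bp grade
0     1121     C
1      496     C
2      491     E
3      412     A
4      680     C
drop duplicate grade (keep=last):
   rate_bp grade
2      491     E
3      412     A
4      680     C
filter rows where grade in ['E', 'C']:
   rate_bp grade
2      491     E
4      680     C
add column rate_bp_x5 = t['rate_bp'] * 5:
   rate_bp grade  rate_bp_x5
2      491     E        2455
4      680     C        3400
Finally, mean of column 'rate_bp_x5' = 2927.5.

2927.5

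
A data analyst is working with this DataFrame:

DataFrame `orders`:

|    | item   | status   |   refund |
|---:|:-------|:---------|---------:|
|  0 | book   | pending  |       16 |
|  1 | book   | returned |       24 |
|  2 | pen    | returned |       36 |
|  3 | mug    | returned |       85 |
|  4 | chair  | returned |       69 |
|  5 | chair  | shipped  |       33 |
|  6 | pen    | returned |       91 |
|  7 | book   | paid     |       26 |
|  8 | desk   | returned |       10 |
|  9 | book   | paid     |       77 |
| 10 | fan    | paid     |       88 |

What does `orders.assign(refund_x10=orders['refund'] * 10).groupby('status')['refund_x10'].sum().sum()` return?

add column refund_x10 = orders['refund'] * 10:
     item    status  refund  refund_x10
0    book   pending      16         160
1    book  returned      24         240
2     pen  returned      36         360
3     mug  returned      85         850
4   chair  returned      69         690
5   chair   shipped      33         330
6     pen  returned      91         910
7    book      paid      26         260
8    desk  returned      10         100
9    book      paid      77         770
10    fan      paid      88         880
group by status, sum of refund_x10:
status
paid        1910
pending      160
returned    3150
shipped      330
Name: refund_x10, dtype: int64
So sum() = 5550.

5550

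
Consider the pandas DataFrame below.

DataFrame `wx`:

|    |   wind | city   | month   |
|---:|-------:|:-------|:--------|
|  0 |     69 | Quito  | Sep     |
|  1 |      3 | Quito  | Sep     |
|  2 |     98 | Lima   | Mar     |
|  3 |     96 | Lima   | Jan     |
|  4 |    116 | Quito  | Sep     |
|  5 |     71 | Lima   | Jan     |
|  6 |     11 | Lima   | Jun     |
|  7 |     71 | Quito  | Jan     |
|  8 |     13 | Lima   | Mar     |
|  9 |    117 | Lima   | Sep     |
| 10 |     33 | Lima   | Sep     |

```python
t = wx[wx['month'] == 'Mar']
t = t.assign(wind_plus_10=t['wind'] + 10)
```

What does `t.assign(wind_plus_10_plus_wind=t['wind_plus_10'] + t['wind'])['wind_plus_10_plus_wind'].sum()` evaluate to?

filter rows where month == 'Mar':
   wind  city month
2    98  Lima   Mar
8    13  Lima   Mar
add column wind_plus_10 = t['wind'] + 10:
   wind  city month  wind_plus_10
2    98  Lima   Mar           108
8    13  Lima   Mar            23
add column wind_plus_10_plus_wind = t['wind_plus_10'] + t['wind']:
   wind  city month  wind_plus_10  wind_plus_10_plus_wind
2    98  Lima   Mar           108                     206
8    13  Lima   Mar            23                      36
Hence 242.

242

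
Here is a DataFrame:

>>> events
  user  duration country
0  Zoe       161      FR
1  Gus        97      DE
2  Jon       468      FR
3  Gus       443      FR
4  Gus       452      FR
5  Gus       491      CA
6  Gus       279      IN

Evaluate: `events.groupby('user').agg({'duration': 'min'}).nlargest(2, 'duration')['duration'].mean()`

group by user, min of duration:
      duration
user          
Gus         97
Jon        468
Zoe        161
take 2 rows with largest duration:
      duration
user          
Jon        468
Zoe        161

314.5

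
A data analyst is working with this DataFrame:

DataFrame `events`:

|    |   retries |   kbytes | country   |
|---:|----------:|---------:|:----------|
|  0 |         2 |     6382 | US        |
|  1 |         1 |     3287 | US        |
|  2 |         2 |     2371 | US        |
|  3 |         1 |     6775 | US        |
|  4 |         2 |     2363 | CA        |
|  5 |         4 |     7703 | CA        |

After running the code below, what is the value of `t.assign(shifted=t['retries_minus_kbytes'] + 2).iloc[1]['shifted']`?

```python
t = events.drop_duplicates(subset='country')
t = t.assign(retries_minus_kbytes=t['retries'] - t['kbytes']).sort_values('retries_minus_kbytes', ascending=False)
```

drop duplicate country (keep=first):
   retries  kbytes country
0        2    6382      US
4        2    2363      CA
add column retries_minus_kbytes = t['retries'] - t['kbytes']:
   retries  kbytes country  retries_minus_kbytes
0        2    6382      US                 -6380
4        2    2363      CA                 -2361
sort by retries_minus_kbytes descending:
   retries  kbytes country  retries_minus_kbytes
4        2    2363      CA                 -2361
0        2    6382      US                 -6380
add column shifted = t['retries_minus_kbytes'] + 2:
   retries  kbytes country  retries_minus_kbytes  shifted
4        2    2363      CA                 -2361    -2359
0        2    6382      US                 -6380    -6378
So iloc[1]['shifted'] = -6378.

-6378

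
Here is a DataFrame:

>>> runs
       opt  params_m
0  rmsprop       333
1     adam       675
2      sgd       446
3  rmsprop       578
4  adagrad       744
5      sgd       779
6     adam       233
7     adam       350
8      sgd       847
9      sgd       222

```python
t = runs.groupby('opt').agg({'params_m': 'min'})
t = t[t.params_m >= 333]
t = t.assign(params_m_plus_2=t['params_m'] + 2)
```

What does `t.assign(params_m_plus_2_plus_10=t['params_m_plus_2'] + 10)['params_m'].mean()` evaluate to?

538.5

group by opt, min of params_m:
         params_m
opt              
adagrad       744
adam          233
rmsprop       333
sgd           222
filter rows where params_m >= 333:
         params_m
opt              
adagrad       744
rmsprop       333
add column params_m_plus_2 = t['params_m'] + 2:
         params_m  params_m_plus_2
opt                               
adagrad       744              746
rmsprop       333              335
add column params_m_plus_2_plus_10 = t['params_m_plus_2'] + 10:
         params_m  params_m_plus_2  params_m_plus_2_plus_10
opt                                                        
adagrad       744              746                      756
rmsprop       333              335                      345
Finally, mean of column 'params_m' = 538.5.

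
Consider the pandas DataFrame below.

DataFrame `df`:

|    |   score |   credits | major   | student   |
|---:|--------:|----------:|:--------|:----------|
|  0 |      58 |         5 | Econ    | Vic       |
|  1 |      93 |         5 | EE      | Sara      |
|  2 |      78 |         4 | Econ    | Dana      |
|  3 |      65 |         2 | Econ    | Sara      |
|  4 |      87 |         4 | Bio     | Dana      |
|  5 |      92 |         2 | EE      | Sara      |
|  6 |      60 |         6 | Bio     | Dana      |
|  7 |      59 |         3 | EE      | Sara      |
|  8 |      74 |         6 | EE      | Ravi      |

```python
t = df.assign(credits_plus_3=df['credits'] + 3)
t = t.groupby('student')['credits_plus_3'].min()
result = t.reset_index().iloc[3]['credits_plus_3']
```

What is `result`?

add column credits_plus_3 = df['credits'] + 3:
   score  credits major student  credits_plus_3
0     58        5  Econ     Vic               8
1     93        5    EE    Sara               8
2     78        4  Econ    Dana               7
3     65        2  Econ    Sara               5
4     87        4   Bio    Dana               7
5     92        2    EE    Sara               5
6     60        6   Bio    Dana               9
7     59        3    EE    Sara               6
8     74        6    EE    Ravi               9
group by student, min of credits_plus_3:
student
Dana    7
Ravi    9
Sara    5
Vic     8
Name: credits_plus_3, dtype: int64
reset_index():
  student  credits_plus_3
0    Dana               7
1    Ravi               9
2    Sara               5
3     Vic               8
So iloc[3]['credits_plus_3'] = 8.

8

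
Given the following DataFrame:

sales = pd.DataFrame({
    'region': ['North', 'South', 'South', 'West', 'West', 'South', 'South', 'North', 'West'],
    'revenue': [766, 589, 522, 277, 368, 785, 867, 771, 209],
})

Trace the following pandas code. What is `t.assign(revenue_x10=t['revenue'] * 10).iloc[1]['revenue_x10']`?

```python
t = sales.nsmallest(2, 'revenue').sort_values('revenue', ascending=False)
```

2090

take 2 rows with smallest revenue:
  region  revenue
8   West      209
3   West      277
sort by revenue descending:
  region  revenue
3   West      277
8   West      209
add column revenue_x10 = t['revenue'] * 10:
  region  revenue  revenue_x10
3   West      277         2770
8   West      209         2090
So iloc[1]['revenue_x10'] = 2090.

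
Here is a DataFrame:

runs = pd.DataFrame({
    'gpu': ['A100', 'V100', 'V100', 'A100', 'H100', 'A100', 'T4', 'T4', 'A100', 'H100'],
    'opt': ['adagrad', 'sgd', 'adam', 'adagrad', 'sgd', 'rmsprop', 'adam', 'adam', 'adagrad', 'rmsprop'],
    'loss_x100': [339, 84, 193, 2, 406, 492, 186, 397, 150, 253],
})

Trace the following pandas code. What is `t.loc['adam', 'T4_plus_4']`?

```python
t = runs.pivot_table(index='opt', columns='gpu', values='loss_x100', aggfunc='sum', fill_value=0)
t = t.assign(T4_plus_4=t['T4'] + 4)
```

587

pivot: rows=opt, cols=gpu, sum(loss_x100):
gpu      A100  H100   T4  V100
opt                           
adagrad   491     0    0     0
adam        0     0  583   193
rmsprop   492   253    0     0
sgd         0   406    0    84
add column T4_plus_4 = t['T4'] + 4:
gpu      A100  H100   T4  V100  T4_plus_4
opt                                      
adagrad   491     0    0     0          4
adam        0     0  583   193        587
rmsprop   492   253    0     0          4
sgd         0   406    0    84          4
value at row 'adam', column 'T4_plus_4' → 587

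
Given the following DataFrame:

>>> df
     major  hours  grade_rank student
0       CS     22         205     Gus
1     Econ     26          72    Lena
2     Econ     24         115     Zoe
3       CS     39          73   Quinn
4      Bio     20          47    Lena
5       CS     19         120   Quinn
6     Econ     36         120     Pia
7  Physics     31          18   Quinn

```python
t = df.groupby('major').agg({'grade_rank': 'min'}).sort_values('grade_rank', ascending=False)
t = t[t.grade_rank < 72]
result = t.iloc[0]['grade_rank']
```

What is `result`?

group by major, min of grade_rank:
         grade_rank
major              
Bio              47
CS               73
Econ             72
Physics          18
sort by grade_rank descending:
         grade_rank
major              
CS               73
Econ             72
Bio              47
Physics          18
filter rows where grade_rank < 72:
         grade_rank
major              
Bio              47
Physics          18
The value at position 0, column 'grade_rank' is 47.

47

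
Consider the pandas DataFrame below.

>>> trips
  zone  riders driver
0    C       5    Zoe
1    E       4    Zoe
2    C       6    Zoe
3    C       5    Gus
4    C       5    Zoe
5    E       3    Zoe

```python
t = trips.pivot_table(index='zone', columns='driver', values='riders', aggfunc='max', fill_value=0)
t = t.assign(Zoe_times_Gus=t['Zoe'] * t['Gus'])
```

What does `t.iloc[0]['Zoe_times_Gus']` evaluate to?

30

pivot: rows=zone, cols=driver, max(riders):
driver  Gus  Zoe
zone            
C         5    6
E         0    4
add column Zoe_times_Gus = t['Zoe'] * t['Gus']:
driver  Gus  Zoe  Zoe_times_Gus
zone                           
C         5    6             30
E         0    4              0
Then the value at position 0, column 'Zoe_times_Gus': 30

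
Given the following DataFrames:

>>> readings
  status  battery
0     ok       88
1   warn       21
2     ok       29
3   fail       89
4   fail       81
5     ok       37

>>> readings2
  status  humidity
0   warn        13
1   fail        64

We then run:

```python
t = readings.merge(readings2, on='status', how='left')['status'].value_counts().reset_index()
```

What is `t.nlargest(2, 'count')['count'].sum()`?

merge on 'status' (how='left') → 6 rows:
  status  battery  humidity
0     ok       88       NaN
1   warn       21      13.0
2     ok       29       NaN
3   fail       89      64.0
4   fail       81      64.0
5     ok       37       NaN
value_counts of status:
status
ok      3
fail    2
warn    1
Name: count, dtype: int64
reset_index():
  status  count
0     ok      3
1   fail      2
2   warn      1
take 2 rows with largest count:
  status  count
0     ok      3
1   fail      2
Reading off the sum of column 'count', we get 5.

5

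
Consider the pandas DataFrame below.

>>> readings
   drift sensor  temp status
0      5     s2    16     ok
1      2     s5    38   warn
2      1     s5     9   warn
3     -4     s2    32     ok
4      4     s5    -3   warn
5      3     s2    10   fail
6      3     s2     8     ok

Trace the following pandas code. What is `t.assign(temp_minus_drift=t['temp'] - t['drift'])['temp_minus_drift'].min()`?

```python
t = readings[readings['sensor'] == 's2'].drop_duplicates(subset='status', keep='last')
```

filter rows where sensor == 's2':
   drift sensor  temp status
0      5     s2    16     ok
3     -4     s2    32     ok
5      3     s2    10   fail
6      3     s2     8     ok
drop duplicate status (keep=last):
   drift sensor  temp status
5      3     s2    10   fail
6      3     s2     8     ok
add column temp_minus_drift = t['temp'] - t['drift']:
   drift sensor  temp status  temp_minus_drift
5      3     s2    10   fail                 7
6      3     s2     8     ok                 5
Reading off the min of column 'temp_minus_drift', we get 5.

5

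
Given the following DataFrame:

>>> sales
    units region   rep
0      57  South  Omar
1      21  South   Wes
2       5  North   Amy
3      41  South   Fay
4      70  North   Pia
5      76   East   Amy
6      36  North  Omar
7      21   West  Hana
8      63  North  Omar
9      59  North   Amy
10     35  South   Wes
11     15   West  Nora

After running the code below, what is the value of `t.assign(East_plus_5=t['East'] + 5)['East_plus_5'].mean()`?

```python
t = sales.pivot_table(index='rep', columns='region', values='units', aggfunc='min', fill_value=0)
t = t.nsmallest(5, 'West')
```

20.2

pivot: rows=rep, cols=region, min(units):
region  East  North  South  West
rep                             
Amy       76      5      0     0
Fay        0      0     41     0
Hana       0      0      0    21
Nora       0      0      0    15
Omar       0     36     57     0
Pia        0     70      0     0
Wes        0      0     21     0
take 5 rows with smallest West:
region  East  North  South  West
rep                             
Amy       76      5      0     0
Fay        0      0     41     0
Omar       0     36     57     0
Pia        0     70      0     0
Wes        0      0     21     0
add column East_plus_5 = t['East'] + 5:
region  East  North  South  West  East_plus_5
rep                                          
Amy       76      5      0     0           81
Fay        0      0     41     0            5
Omar       0     36     57     0            5
Pia        0     70      0     0            5
Wes        0      0     21     0            5
Taking the mean of column 'East_plus_5' gives 20.2.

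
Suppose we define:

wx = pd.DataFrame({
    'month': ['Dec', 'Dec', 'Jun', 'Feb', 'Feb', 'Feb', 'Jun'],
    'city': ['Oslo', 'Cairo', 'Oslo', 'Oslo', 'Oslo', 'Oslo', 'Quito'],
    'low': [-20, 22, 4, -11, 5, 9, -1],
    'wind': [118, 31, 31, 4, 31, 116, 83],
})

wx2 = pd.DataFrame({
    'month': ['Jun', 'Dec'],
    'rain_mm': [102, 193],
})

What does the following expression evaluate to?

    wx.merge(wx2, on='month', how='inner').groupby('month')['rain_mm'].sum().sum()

merge on 'month' (how='inner') → 4 rows:
  month   city  low  wind  rain_mm
0   Dec   Oslo  -20   118      193
1   Dec  Cairo   22    31      193
2   Jun   Oslo    4    31      102
3   Jun  Quito   -1    83      102
group by month, sum of rain_mm:
month
Dec    386
Jun    204
Name: rain_mm, dtype: int64
sum of the resulting series → 590

590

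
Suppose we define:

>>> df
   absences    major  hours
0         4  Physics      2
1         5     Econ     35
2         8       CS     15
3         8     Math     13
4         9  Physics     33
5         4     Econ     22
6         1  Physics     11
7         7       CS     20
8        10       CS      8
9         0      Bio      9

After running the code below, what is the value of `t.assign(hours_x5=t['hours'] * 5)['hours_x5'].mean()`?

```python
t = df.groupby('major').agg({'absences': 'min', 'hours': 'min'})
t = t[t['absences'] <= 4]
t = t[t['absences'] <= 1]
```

group by major: min(absences), min(hours):
         absences  hours
major                   
Bio             0      9
CS              7      8
Econ            4     22
Math            8     13
Physics         1      2
filter rows where absences <= 4:
         absences  hours
major                   
Bio             0      9
Econ            4     22
Physics         1      2
filter rows where absences <= 1:
         absences  hours
major                   
Bio             0      9
Physics         1      2
add column hours_x5 = t['hours'] * 5:
         absences  hours  hours_x5
major                             
Bio             0      9        45
Physics         1      2        10
The mean of column 'hours_x5' is 27.5.

27.5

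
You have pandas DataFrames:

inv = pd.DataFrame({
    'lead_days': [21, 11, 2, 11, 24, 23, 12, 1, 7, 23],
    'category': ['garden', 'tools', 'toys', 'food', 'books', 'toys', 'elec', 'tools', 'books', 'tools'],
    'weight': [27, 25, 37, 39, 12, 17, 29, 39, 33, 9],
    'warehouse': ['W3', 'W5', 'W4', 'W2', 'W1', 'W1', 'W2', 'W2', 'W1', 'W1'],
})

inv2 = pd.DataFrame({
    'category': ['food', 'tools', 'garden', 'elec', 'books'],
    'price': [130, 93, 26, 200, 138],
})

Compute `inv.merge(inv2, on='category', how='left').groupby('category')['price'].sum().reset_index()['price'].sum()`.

merge on 'category' (how='left') → 10 rows:
   lead_days category  weight warehouse  price
0         21   garden      27        W3   26.0
1         11    tools      25        W5   93.0
2          2     toys      37        W4    NaN
3         11     food      39        W2  130.0
4         24    books      12        W1  138.0
5         23     toys      17        W1    NaN
6         12     elec      29        W2  200.0
7          1    tools      39        W2   93.0
8          7    books      33        W1  138.0
9         23    tools       9        W1   93.0
group by category, sum of price:
category
books     276.0
elec      200.0
food      130.0
garden     26.0
tools     279.0
toys        0.0
Name: price, dtype: float64
reset_index():
  category  price
0    books  276.0
1     elec  200.0
2     food  130.0
3   garden   26.0
4    tools  279.0
5     toys    0.0

911.0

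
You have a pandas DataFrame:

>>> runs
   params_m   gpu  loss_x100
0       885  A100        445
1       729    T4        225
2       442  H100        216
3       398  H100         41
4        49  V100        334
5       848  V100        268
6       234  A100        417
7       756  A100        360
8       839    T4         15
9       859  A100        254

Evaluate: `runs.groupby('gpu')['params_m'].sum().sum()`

6039

group by gpu, sum of params_m:
gpu
A100    2734
H100     840
T4      1568
V100     897
Name: params_m, dtype: int64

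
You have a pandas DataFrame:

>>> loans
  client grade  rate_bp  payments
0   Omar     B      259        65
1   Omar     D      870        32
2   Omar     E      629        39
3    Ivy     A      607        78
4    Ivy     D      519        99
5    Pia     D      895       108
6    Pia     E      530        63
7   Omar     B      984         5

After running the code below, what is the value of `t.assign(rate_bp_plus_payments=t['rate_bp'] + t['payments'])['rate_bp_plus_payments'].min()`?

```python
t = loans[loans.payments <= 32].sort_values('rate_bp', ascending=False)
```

902

filter rows where payments <= 32:
  client grade  rate_bp  payments
1   Omar     D      870        32
7   Omar     B      984         5
sort by rate_bp descending:
  client grade  rate_bp  payments
7   Omar     B      984         5
1   Omar     D      870        32
add column rate_bp_plus_payments = t['rate_bp'] + t['payments']:
  client grade  rate_bp  payments  rate_bp_plus_payments
7   Omar     B      984         5                    989
1   Omar     D      870        32                    902
Taking the min of column 'rate_bp_plus_payments' gives 902.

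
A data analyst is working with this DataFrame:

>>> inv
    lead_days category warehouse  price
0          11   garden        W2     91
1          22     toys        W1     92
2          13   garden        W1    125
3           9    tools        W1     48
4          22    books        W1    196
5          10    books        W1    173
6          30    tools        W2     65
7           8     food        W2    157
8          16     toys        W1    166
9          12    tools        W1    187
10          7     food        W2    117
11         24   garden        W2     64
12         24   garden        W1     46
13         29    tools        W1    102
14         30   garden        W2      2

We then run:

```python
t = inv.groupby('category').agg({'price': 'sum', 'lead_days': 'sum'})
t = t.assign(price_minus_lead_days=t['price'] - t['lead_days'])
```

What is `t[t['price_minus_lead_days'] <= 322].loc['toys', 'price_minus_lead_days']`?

220

group by category: sum(price), sum(lead_days):
          price  lead_days
category                  
books       369         32
food        274         15
garden      328        102
tools       402         80
toys        258         38
add column price_minus_lead_days = t['price'] - t['lead_days']:
          price  lead_days  price_minus_lead_days
category                                         
books       369         32                    337
food        274         15                    259
garden      328        102                    226
tools       402         80                    322
toys        258         38                    220
filter rows where price_minus_lead_days <= 322:
          price  lead_days  price_minus_lead_days
category                                         
food        274         15                    259
garden      328        102                    226
tools       402         80                    322
toys        258         38                    220
Hence 220.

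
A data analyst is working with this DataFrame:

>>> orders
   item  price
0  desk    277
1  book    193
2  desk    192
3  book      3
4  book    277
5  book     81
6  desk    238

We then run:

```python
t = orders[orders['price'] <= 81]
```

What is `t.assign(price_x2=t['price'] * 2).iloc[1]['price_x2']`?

filter rows where price <= 81:
   item  price
3  book      3
5  book     81
add column price_x2 = t['price'] * 2:
   item  price  price_x2
3  book      3         6
5  book     81       162
Taking the value at position 1, column 'price_x2' gives 162.

162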